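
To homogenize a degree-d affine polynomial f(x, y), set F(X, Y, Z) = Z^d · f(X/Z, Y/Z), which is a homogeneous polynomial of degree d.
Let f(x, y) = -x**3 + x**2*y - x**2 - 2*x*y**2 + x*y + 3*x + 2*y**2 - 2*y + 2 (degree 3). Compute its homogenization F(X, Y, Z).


F(X, Y, Z) = -X**3 + X**2*Y - X**2*Z - 2*X*Y**2 + X*Y*Z + 3*X*Z**2 + 2*Y**2*Z - 2*Y*Z**2 + 2*Z**3

deg(f) = 3.
Substitute x = X/Z, y = Y/Z into f, then multiply by Z^3.
  monomial -1·x^3·y^0 ↦ -1·X^3·Y^0·Z^0.
  monomial 1·x^2·y^1 ↦ 1·X^2·Y^1·Z^0.
  monomial -1·x^2·y^0 ↦ -1·X^2·Y^0·Z^1.
  monomial -2·x^1·y^2 ↦ -2·X^1·Y^2·Z^0.
  monomial 1·x^1·y^1 ↦ 1·X^1·Y^1·Z^1.
  monomial 3·x^1·y^0 ↦ 3·X^1·Y^0·Z^2.
  monomial 2·x^0·y^2 ↦ 2·X^0·Y^2·Z^1.
  monomial -2·x^0·y^1 ↦ -2·X^0·Y^1·Z^2.
  monomial 2·x^0·y^0 ↦ 2·X^0·Y^0·Z^3.
Collecting: F(X, Y, Z) = -X**3 + X**2*Y - X**2*Z - 2*X*Y**2 + X*Y*Z + 3*X*Z**2 + 2*Y**2*Z - 2*Y*Z**2 + 2*Z**3.


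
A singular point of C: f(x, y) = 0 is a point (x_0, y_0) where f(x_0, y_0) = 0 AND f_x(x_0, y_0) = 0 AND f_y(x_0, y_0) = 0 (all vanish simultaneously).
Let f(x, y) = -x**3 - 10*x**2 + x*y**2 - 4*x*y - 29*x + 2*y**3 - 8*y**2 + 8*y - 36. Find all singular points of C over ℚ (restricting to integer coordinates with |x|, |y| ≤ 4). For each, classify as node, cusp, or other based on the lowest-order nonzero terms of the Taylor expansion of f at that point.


Singular points: {(-3, 2)}; classification: node.

Compute partial derivatives:
  f_x = -3*x**2 - 20*x + y**2 - 4*y - 29.
  f_y = 2*x*y - 4*x + 6*y**2 - 16*y + 8.
Scan x_0 ∈ {−4, ..., 4}. For each x_0, f_y(x_0, y) is a polynomial in y; find its integer roots y ∈ {−4, ..., 4}, then test f_x and f at those candidates.
  x = -4: f_y(-4, y) = 6*y**2 - 24*y + 24; vanishes at y ∈ {2}. (-4, 2): f_x = -1 ≠ 0.
  x = -3: f_y(-3, y) = 6*y**2 - 22*y + 20; vanishes at y ∈ {2}. (-3, 2): f_x = 0, f = 0 — SINGULAR.
  x = -2: f_y(-2, y) = 6*y**2 - 20*y + 16; vanishes at y ∈ {2}. (-2, 2): f_x = -5 ≠ 0.
  x = -1: f_y(-1, y) = 6*y**2 - 18*y + 12; vanishes at y ∈ {1, 2}. (-1, 1): f_x = -15 ≠ 0; (-1, 2): f_x = -16 ≠ 0.
  x = 0: f_y(0, y) = 6*y**2 - 16*y + 8; vanishes at y ∈ {2}. (0, 2): f_x = -33 ≠ 0.
  x = 1: f_y(1, y) = 6*y**2 - 14*y + 4; vanishes at y ∈ {2}. (1, 2): f_x = -56 ≠ 0.
  x = 2: f_y(2, y) = 6*y**2 - 12*y; vanishes at y ∈ {0, 2}. (2, 0): f_x = -81 ≠ 0; (2, 2): f_x = -85 ≠ 0.
  x = 3: f_y(3, y) = 6*y**2 - 10*y - 4; vanishes at y ∈ {2}. (3, 2): f_x = -120 ≠ 0.
  x = 4: f_y(4, y) = 6*y**2 - 8*y - 8; vanishes at y ∈ {2}. (4, 2): f_x = -161 ≠ 0.
Only singular point on the grid: (-3, 2).
Classify: substitute x = -3 + u, y = 2 + v and expand: f = -u**3 - u**2 + u*v**2 + 2*v**3 + v**2.
No constant or linear terms (consistent with a singular point). Quadratic part: -u**2 + v**2. Cubic part: -u**3 + u*v**2 + 2*v**3.
The quadratic part v**2 - u**2 = (v − u)(v + u) splits into two distinct linear factors, so there are two distinct tangent lines y − 2 = ±(x − -3) — this is a node (ordinary double point).
Classification: node.


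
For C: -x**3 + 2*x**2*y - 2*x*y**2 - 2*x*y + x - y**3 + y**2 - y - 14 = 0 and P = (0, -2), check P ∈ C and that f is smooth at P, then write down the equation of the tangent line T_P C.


Tangent line at P: -3*x - 17*y - 34 = 0.

Step 1: f(0, -2) = 0, so P lies on C.
Step 2: partial derivatives
  f_x(x, y) = -3*x**2 + 4*x*y - 2*y**2 - 2*y + 1, f_y(x, y) = 2*x**2 - 4*x*y - 2*x - 3*y**2 + 2*y - 1.
  f_x(P) = -3, f_y(P) = -17 (gradient nonzero, so P is smooth).
Step 3: tangent line at P: -3·(x − 0) + -17·(y − -2) = 0.
Expanding: -3*x - 17*y - 34 = 0.


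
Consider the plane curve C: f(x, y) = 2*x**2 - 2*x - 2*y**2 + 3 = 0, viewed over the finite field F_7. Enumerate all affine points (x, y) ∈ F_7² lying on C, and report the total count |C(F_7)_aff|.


Affine F_7-points: {(2, 0), (3, 2), (3, 5), (5, 2), (5, 5), (6, 0)}; count = 6.

For each of the 49 pairs (x, y) ∈ F_7², evaluate f(x, y) mod 7. Record the zeros.
  x = 0: [0↦3, 1↦1, 2↦2, 3↦6, 4↦6, 5↦2, 6↦1]  zeros at y ∈ ∅
  x = 1: [0↦3, 1↦1, 2↦2, 3↦6, 4↦6, 5↦2, 6↦1]  zeros at y ∈ ∅
  x = 2: [0↦0, 1↦5, 2↦6, 3↦3, 4↦3, 5↦6, 6↦5]  zeros at y ∈ {0}
  x = 3: [0↦1, 1↦6, 2↦0, 3↦4, 4↦4, 5↦0, 6↦6]  zeros at y ∈ {2, 5}
  x = 4: [0↦6, 1↦4, 2↦5, 3↦2, 4↦2, 5↦5, 6↦4]  zeros at y ∈ ∅
  x = 5: [0↦1, 1↦6, 2↦0, 3↦4, 4↦4, 5↦0, 6↦6]  zeros at y ∈ {2, 5}
  x = 6: [0↦0, 1↦5, 2↦6, 3↦3, 4↦3, 5↦6, 6↦5]  zeros at y ∈ {0}
Collecting zeros: affine points = {(2, 0), (3, 2), (3, 5), (5, 2), (5, 5), (6, 0)}.
Total count |C(F_7)_aff| = 6.


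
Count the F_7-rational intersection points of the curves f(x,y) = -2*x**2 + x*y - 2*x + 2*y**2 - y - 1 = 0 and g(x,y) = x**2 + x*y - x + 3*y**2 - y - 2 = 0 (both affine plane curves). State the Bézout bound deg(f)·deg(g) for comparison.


Common zeros: {(0, 1)}; count = 1; Bézout bound = 4.

deg(f) = 2, deg(g) = 2, so Bézout bound = 4.
Scan x ∈ F_7. For each x, list the y ∈ F_7 with f(x, y) ≡ 0 and those with g(x, y) ≡ 0 (mod 7); the common zeros in that column are the intersection.
  x = 0: f ≡ 0 at y ∈ {1, 3}; g ≡ 0 at y ∈ {1, 4}; common: {1}.
  x = 1: f ≡ 0 at y ∈ ∅; g ≡ 0 at y ∈ ∅; common: ∅.
  x = 2: f ≡ 0 at y ∈ {5}; g ≡ 0 at y ∈ {0, 2}; common: ∅.
  x = 3: f ≡ 0 at y ∈ {1, 5}; g ≡ 0 at y ∈ ∅; common: ∅.
  x = 4: f ≡ 0 at y ∈ {3, 6}; g ≡ 0 at y ∈ {2, 4}; common: ∅.
  x = 5: f ≡ 0 at y ∈ {6}; g ≡ 0 at y ∈ ∅; common: ∅.
  x = 6: f ≡ 0 at y ∈ ∅; g ≡ 0 at y ∈ {0, 3}; common: ∅.
Collecting: common zeros = {(0, 1)}, so the count is 1.
Comparison with the Bézout bound: 1 ≤ 4 = deg(f)·deg(g), as expected for curves with no common component (the affine F_7-count falls short of the bound because intersections may lie at infinity, over extension fields, or carry multiplicity).


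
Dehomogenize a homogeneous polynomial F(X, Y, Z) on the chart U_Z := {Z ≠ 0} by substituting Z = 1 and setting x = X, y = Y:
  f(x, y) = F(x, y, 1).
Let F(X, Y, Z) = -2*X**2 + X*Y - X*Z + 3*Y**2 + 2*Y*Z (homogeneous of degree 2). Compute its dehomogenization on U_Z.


f(x, y) = -2*x**2 + x*y - x + 3*y**2 + 2*y

On U_Z we set Z = 1. Each monomial c·X^i·Y^j·Z^k in F becomes c·x^i·y^j·1^k = c·x^i·y^j.
Substituting Z = 1: F(X, Y, 1) = -2*x**2 + x*y - x + 3*y**2 + 2*y.
Note: deg(f) ≤ deg(F) = 2; strict inequality happens when F is divisible by Z (lost terms).


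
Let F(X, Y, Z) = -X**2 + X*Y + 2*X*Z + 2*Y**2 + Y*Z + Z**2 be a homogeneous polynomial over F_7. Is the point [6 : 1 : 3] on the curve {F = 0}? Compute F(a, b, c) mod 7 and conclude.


F(6,1,3) ≡ 6 (mod 7); P is NOT on the curve.

Evaluate F(6, 1, 3) term-by-term (mod 7).
  -X**2 ↦ -1·36·1·1 = -36
  X*Y ↦ 1·6·1·1 = 6
  2*X*Z ↦ 2·6·1·3 = 36
  2*Y**2 ↦ 2·1·1·1 = 2
  Y*Z ↦ 1·1·1·3 = 3
  Z**2 ↦ 1·1·1·9 = 9
Sum: F(6, 1, 3) = (-36) + (6) + (36) + (2) + (3) + (9) = 20.
Reducing mod 7: 20 ≡ 6 (mod 7).
Since F(a, b, c) ≡ 6 ≠ 0 (mod 7), P does NOT lie on the curve.


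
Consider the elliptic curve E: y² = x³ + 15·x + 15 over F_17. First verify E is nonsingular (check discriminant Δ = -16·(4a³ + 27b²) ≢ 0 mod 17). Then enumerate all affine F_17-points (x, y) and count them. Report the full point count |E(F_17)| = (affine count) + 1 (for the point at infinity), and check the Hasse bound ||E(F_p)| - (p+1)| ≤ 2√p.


Affine points = {(0, 7), (0, 10), (2, 6), (2, 11), (3, 6), (3, 11), (6, 7), (6, 10), (7, 2), (7, 15), (8, 1), (8, 16), (10, 3), (10, 14), (11, 7), (11, 10), (12, 6), (12, 11), (16, 4), (16, 13)}; affine count = 20; |E(F_17)| = 21.

Discriminant check: Δ ∝ 4a³ + 27b² = 4·15³ + 27·15² = 4·3375 + 27·225 ≡ 8 (mod 17). Nonzero ⇒ E is nonsingular.
For each x ∈ F_17, compute rhs = x³ + 15·x + 15 mod 17, then count y ∈ F_17 with y² ≡ rhs.
  x = 0: rhs = 15, matching y values: 7, 10 (2 points).
  x = 1: rhs = 14, matching y values: none (0 points).
  x = 2: rhs = 2, matching y values: 6, 11 (2 points).
  x = 3: rhs = 2, matching y values: 6, 11 (2 points).
  x = 4: rhs = 3, matching y values: none (0 points).
  x = 5: rhs = 11, matching y values: none (0 points).
  x = 6: rhs = 15, matching y values: 7, 10 (2 points).
  x = 7: rhs = 4, matching y values: 2, 15 (2 points).
  x = 8: rhs = 1, matching y values: 1, 16 (2 points).
  x = 9: rhs = 12, matching y values: none (0 points).
  x = 10: rhs = 9, matching y values: 3, 14 (2 points).
  x = 11: rhs = 15, matching y values: 7, 10 (2 points).
  x = 12: rhs = 2, matching y values: 6, 11 (2 points).
  x = 13: rhs = 10, matching y values: none (0 points).
  x = 14: rhs = 11, matching y values: none (0 points).
  x = 15: rhs = 11, matching y values: none (0 points).
  x = 16: rhs = 16, matching y values: 4, 13 (2 points).
Total affine count: 20.
Full point count |E(F_17)| = 20 + 1 = 21.
Hasse bound: |21 − (17+1)| = |3| = 3 ≤ 2√17 ≈ 8.2462 ✓.


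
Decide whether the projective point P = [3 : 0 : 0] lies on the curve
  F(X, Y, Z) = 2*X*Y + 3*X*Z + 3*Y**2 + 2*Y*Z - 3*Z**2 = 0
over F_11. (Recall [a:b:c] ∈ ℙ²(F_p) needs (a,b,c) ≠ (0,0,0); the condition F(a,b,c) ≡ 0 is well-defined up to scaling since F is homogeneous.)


F(3,0,0) ≡ 0 (mod 11); P is on the curve.

Evaluate F(3, 0, 0) term-by-term (mod 11).
  2*X*Y ↦ 2·3·0·1 = 0
  3*X*Z ↦ 3·3·1·0 = 0
  3*Y**2 ↦ 3·1·0·1 = 0
  2*Y*Z ↦ 2·1·0·0 = 0
  -3*Z**2 ↦ -3·1·1·0 = 0
Sum: F(3, 0, 0) = (0) + (0) + (0) + (0) + (0) = 0.
Reducing mod 11: 0 ≡ 0 (mod 11).
Since F(a, b, c) ≡ 0 (mod 11), P lies on the curve.


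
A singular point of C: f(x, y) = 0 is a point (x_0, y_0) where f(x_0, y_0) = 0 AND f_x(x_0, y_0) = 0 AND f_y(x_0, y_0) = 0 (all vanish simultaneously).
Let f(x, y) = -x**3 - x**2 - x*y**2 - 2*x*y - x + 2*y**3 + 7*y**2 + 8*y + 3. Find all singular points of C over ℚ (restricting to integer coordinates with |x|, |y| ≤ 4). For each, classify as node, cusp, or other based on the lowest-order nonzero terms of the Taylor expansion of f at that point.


Singular points: {(0, -1)}; classification: node.

Compute partial derivatives:
  f_x = -3*x**2 - 2*x - y**2 - 2*y - 1.
  f_y = -2*x*y - 2*x + 6*y**2 + 14*y + 8.
Scan x_0 ∈ {−4, ..., 4}. For each x_0, f_y(x_0, y) is a polynomial in y; find its integer roots y ∈ {−4, ..., 4}, then test f_x and f at those candidates.
  x = -4: f_y(-4, y) = 6*y**2 + 22*y + 16; vanishes at y ∈ {-1}. (-4, -1): f_x = -40 ≠ 0.
  x = -3: f_y(-3, y) = 6*y**2 + 20*y + 14; vanishes at y ∈ {-1}. (-3, -1): f_x = -21 ≠ 0.
  x = -2: f_y(-2, y) = 6*y**2 + 18*y + 12; vanishes at y ∈ {-2, -1}. (-2, -2): f_x = -9 ≠ 0; (-2, -1): f_x = -8 ≠ 0.
  x = -1: f_y(-1, y) = 6*y**2 + 16*y + 10; vanishes at y ∈ {-1}. (-1, -1): f_x = -1 ≠ 0.
  x = 0: f_y(0, y) = 6*y**2 + 14*y + 8; vanishes at y ∈ {-1}. (0, -1): f_x = 0, f = 0 — SINGULAR.
  x = 1: f_y(1, y) = 6*y**2 + 12*y + 6; vanishes at y ∈ {-1}. (1, -1): f_x = -5 ≠ 0.
  x = 2: f_y(2, y) = 6*y**2 + 10*y + 4; vanishes at y ∈ {-1}. (2, -1): f_x = -16 ≠ 0.
  x = 3: f_y(3, y) = 6*y**2 + 8*y + 2; vanishes at y ∈ {-1}. (3, -1): f_x = -33 ≠ 0.
  x = 4: f_y(4, y) = 6*y**2 + 6*y; vanishes at y ∈ {-1, 0}. (4, -1): f_x = -56 ≠ 0; (4, 0): f_x = -57 ≠ 0.
Only singular point on the grid: (0, -1).
Classify: substitute x = 0 + u, y = -1 + v and expand: f = -u**3 - u**2 - u*v**2 + 2*v**3 + v**2.
No constant or linear terms (consistent with a singular point). Quadratic part: -u**2 + v**2. Cubic part: -u**3 - u*v**2 + 2*v**3.
The quadratic part v**2 - u**2 = (v − u)(v + u) splits into two distinct linear factors, so there are two distinct tangent lines y − -1 = ±(x − 0) — this is a node (ordinary double point).
Classification: node.


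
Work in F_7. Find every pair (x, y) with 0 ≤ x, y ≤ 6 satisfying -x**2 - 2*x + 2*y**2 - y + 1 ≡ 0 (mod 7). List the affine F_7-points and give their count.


Affine F_7-points: {(0, 2), (2, 0), (2, 4), (3, 0), (3, 4), (5, 2)}; count = 6.

For each of the 49 pairs (x, y) ∈ F_7², evaluate f(x, y) mod 7. Record the zeros.
  x = 0: [0↦1, 1↦2, 2↦0, 3↦2, 4↦1, 5↦4, 6↦4]  zeros at y ∈ {2}
  x = 1: [0↦5, 1↦6, 2↦4, 3↦6, 4↦5, 5↦1, 6↦1]  zeros at y ∈ ∅
  x = 2: [0↦0, 1↦1, 2↦6, 3↦1, 4↦0, 5↦3, 6↦3]  zeros at y ∈ {0, 4}
  x = 3: [0↦0, 1↦1, 2↦6, 3↦1, 4↦0, 5↦3, 6↦3]  zeros at y ∈ {0, 4}
  x = 4: [0↦5, 1↦6, 2↦4, 3↦6, 4↦5, 5↦1, 6↦1]  zeros at y ∈ ∅
  x = 5: [0↦1, 1↦2, 2↦0, 3↦2, 4↦1, 5↦4, 6↦4]  zeros at y ∈ {2}
  x = 6: [0↦2, 1↦3, 2↦1, 3↦3, 4↦2, 5↦5, 6↦5]  zeros at y ∈ ∅
Collecting zeros: affine points = {(0, 2), (2, 0), (2, 4), (3, 0), (3, 4), (5, 2)}.
Total count |C(F_7)_aff| = 6.


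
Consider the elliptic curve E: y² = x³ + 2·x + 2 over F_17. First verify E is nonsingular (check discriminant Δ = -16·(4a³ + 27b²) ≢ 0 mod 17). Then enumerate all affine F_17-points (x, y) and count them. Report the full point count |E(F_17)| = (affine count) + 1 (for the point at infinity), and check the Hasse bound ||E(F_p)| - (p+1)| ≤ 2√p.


Affine points = {(0, 6), (0, 11), (3, 1), (3, 16), (5, 1), (5, 16), (6, 3), (6, 14), (7, 6), (7, 11), (9, 1), (9, 16), (10, 6), (10, 11), (13, 7), (13, 10), (16, 4), (16, 13)}; affine count = 18; |E(F_17)| = 19.

Discriminant check: Δ ∝ 4a³ + 27b² = 4·2³ + 27·2² = 4·8 + 27·4 ≡ 4 (mod 17). Nonzero ⇒ E is nonsingular.
For each x ∈ F_17, compute rhs = x³ + 2·x + 2 mod 17, then count y ∈ F_17 with y² ≡ rhs.
  x = 0: rhs = 2, matching y values: 6, 11 (2 points).
  x = 1: rhs = 5, matching y values: none (0 points).
  x = 2: rhs = 14, matching y values: none (0 points).
  x = 3: rhs = 1, matching y values: 1, 16 (2 points).
  x = 4: rhs = 6, matching y values: none (0 points).
  x = 5: rhs = 1, matching y values: 1, 16 (2 points).
  x = 6: rhs = 9, matching y values: 3, 14 (2 points).
  x = 7: rhs = 2, matching y values: 6, 11 (2 points).
  x = 8: rhs = 3, matching y values: none (0 points).
  x = 9: rhs = 1, matching y values: 1, 16 (2 points).
  x = 10: rhs = 2, matching y values: 6, 11 (2 points).
  x = 11: rhs = 12, matching y values: none (0 points).
  x = 12: rhs = 3, matching y values: none (0 points).
  x = 13: rhs = 15, matching y values: 7, 10 (2 points).
  x = 14: rhs = 3, matching y values: none (0 points).
  x = 15: rhs = 7, matching y values: none (0 points).
  x = 16: rhs = 16, matching y values: 4, 13 (2 points).
Total affine count: 18.
Full point count |E(F_17)| = 18 + 1 = 19.
Hasse bound: |19 − (17+1)| = |1| = 1 ≤ 2√17 ≈ 8.2462 ✓.


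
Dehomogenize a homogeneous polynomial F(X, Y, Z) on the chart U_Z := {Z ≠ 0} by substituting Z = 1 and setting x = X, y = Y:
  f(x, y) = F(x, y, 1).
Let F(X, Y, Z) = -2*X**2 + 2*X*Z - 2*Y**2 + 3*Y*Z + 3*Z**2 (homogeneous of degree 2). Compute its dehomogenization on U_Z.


f(x, y) = -2*x**2 + 2*x - 2*y**2 + 3*y + 3

On U_Z we set Z = 1. Each monomial c·X^i·Y^j·Z^k in F becomes c·x^i·y^j·1^k = c·x^i·y^j.
Substituting Z = 1: F(X, Y, 1) = -2*x**2 + 2*x - 2*y**2 + 3*y + 3.
Note: deg(f) ≤ deg(F) = 2; strict inequality happens when F is divisible by Z (lost terms).


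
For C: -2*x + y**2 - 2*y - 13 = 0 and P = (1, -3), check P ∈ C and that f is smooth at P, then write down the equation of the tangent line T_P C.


Tangent line at P: -2*x - 8*y - 22 = 0.

Step 1: f(1, -3) = 0, so P lies on C.
Step 2: partial derivatives
  f_x(x, y) = -2, f_y(x, y) = 2*y - 2.
  f_x(P) = -2, f_y(P) = -8 (gradient nonzero, so P is smooth).
Step 3: tangent line at P: -2·(x − 1) + -8·(y − -3) = 0.
Expanding: -2*x - 8*y - 22 = 0.


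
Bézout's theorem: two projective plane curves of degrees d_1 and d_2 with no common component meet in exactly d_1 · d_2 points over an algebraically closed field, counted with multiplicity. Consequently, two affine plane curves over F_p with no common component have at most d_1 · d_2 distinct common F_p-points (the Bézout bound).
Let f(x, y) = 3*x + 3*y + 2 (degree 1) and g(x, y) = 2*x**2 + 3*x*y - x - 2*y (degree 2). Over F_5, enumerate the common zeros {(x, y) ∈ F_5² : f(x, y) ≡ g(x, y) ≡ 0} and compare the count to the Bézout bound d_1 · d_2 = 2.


Common zeros: ∅; count = 0; Bézout bound = 2.

deg(f) = 1, deg(g) = 2, so Bézout bound = 2.
Scan x ∈ F_5. For each x, list the y ∈ F_5 with f(x, y) ≡ 0 and those with g(x, y) ≡ 0 (mod 5); the common zeros in that column are the intersection.
  x = 0: f ≡ 0 at y ∈ {1}; g ≡ 0 at y ∈ {0}; common: ∅.
  x = 1: f ≡ 0 at y ∈ {0}; g ≡ 0 at y ∈ {4}; common: ∅.
  x = 2: f ≡ 0 at y ∈ {4}; g ≡ 0 at y ∈ {1}; common: ∅.
  x = 3: f ≡ 0 at y ∈ {3}; g ≡ 0 at y ∈ {0}; common: ∅.
  x = 4: f ≡ 0 at y ∈ {2}; g ≡ 0 at y ∈ ∅; common: ∅.
Collecting: common zeros = ∅, so the count is 0.
Comparison with the Bézout bound: 0 ≤ 2 = deg(f)·deg(g), as expected for curves with no common component (the affine F_5-count falls short of the bound because intersections may lie at infinity, over extension fields, or carry multiplicity).


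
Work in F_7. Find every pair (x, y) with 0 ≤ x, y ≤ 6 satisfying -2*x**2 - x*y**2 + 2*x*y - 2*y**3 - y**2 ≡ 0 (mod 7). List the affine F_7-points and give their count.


Affine F_7-points: {(0, 0), (0, 3), (1, 4), (2, 2), (2, 3), (2, 4), (5, 2)}; count = 7.

For each of the 49 pairs (x, y) ∈ F_7², evaluate f(x, y) mod 7. Record the zeros.
  x = 0: [0↦0, 1↦4, 2↦1, 3↦0, 4↦3, 5↦5, 6↦1]  zeros at y ∈ {0, 3}
  x = 1: [0↦5, 1↦3, 2↦6, 3↦2, 4↦0, 5↦2, 6↦3]  zeros at y ∈ {4}
  x = 2: [0↦6, 1↦5, 2↦0, 3↦0, 4↦0, 5↦2, 6↦1]  zeros at y ∈ {2, 3, 4}
  x = 3: [0↦3, 1↦3, 2↦4, 3↦1, 4↦3, 5↦5, 6↦2]  zeros at y ∈ ∅
  x = 4: [0↦3, 1↦4, 2↦4, 3↦5, 4↦2, 5↦4, 6↦6]  zeros at y ∈ ∅
  x = 5: [0↦6, 1↦1, 2↦0, 3↦5, 4↦4, 5↦6, 6↦6]  zeros at y ∈ {2}
  x = 6: [0↦5, 1↦1, 2↦6, 3↦1, 4↦2, 5↦4, 6↦2]  zeros at y ∈ ∅
Collecting zeros: affine points = {(0, 0), (0, 3), (1, 4), (2, 2), (2, 3), (2, 4), (5, 2)}.
Total count |C(F_7)_aff| = 7.


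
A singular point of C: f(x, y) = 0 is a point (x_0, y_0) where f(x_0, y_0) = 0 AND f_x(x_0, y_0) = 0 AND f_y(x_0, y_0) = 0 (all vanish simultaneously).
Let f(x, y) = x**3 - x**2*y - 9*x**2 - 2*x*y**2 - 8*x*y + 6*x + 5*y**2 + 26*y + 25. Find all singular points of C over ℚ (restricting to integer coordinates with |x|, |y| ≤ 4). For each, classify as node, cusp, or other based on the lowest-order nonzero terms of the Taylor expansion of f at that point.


Singular points: {(2, -3)}; classification: cusp.

Compute partial derivatives:
  f_x = 3*x**2 - 2*x*y - 18*x - 2*y**2 - 8*y + 6.
  f_y = -x**2 - 4*x*y - 8*x + 10*y + 26.
Scan x_0 ∈ {−4, ..., 4}. For each x_0, f_y(x_0, y) is a polynomial in y; find its integer roots y ∈ {−4, ..., 4}, then test f_x and f at those candidates.
  x = -4: f_y(-4, y) = 26*y + 42; no integer root y with |y| ≤ 4.
  x = -3: f_y(-3, y) = 22*y + 41; no integer root y with |y| ≤ 4.
  x = -2: f_y(-2, y) = 18*y + 38; no integer root y with |y| ≤ 4.
  x = -1: f_y(-1, y) = 14*y + 33; no integer root y with |y| ≤ 4.
  x = 0: f_y(0, y) = 10*y + 26; no integer root y with |y| ≤ 4.
  x = 1: f_y(1, y) = 6*y + 17; no integer root y with |y| ≤ 4.
  x = 2: f_y(2, y) = 2*y + 6; vanishes at y ∈ {-3}. (2, -3): f_x = 0, f = 0 — SINGULAR.
  x = 3: f_y(3, y) = -2*y - 7; no integer root y with |y| ≤ 4.
  x = 4: f_y(4, y) = -6*y - 22; no integer root y with |y| ≤ 4.
Only singular point on the grid: (2, -3).
Classify: substitute x = 2 + u, y = -3 + v and expand: f = u**3 - u**2*v - 2*u*v**2 + v**2.
No constant or linear terms (consistent with a singular point). Quadratic part: v**2. Cubic part: u**3 - u**2*v - 2*u*v**2.
The quadratic part v**2 is a perfect square, so there is a single (double) tangent line v = 0, i.e. y = -3. Restricting the cubic part to that line (v = 0) leaves u**3 ≠ 0, so f is not divisible by v and the branch is v² ≈ -u**3 to lowest order — this is a cusp.
Classification: cusp.


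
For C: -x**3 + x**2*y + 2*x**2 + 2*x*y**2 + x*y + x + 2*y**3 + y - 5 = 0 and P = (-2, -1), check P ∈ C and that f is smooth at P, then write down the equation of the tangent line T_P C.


Tangent line at P: -14*x + 17*y - 11 = 0.

Step 1: f(-2, -1) = 0, so P lies on C.
Step 2: partial derivatives
  f_x(x, y) = -3*x**2 + 2*x*y + 4*x + 2*y**2 + y + 1, f_y(x, y) = x**2 + 4*x*y + x + 6*y**2 + 1.
  f_x(P) = -14, f_y(P) = 17 (gradient nonzero, so P is smooth).
Step 3: tangent line at P: -14·(x − -2) + 17·(y − -1) = 0.
Expanding: -14*x + 17*y - 11 = 0.


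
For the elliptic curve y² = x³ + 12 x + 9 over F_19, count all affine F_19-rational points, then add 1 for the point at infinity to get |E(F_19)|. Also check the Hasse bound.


Affine points = {(0, 3), (0, 16), (4, 8), (4, 11), (5, 2), (5, 17), (8, 3), (8, 16), (11, 3), (11, 16), (12, 0), (13, 5), (13, 14), (15, 7), (15, 12)}; affine count = 15; |E(F_19)| = 16.

Discriminant check: Δ ∝ 4a³ + 27b² = 4·12³ + 27·9² = 4·1728 + 27·81 ≡ 17 (mod 19). Nonzero ⇒ E is nonsingular.
For each x ∈ F_19, compute rhs = x³ + 12·x + 9 mod 19, then count y ∈ F_19 with y² ≡ rhs.
  x = 0: rhs = 9, matching y values: 3, 16 (2 points).
  x = 1: rhs = 3, matching y values: none (0 points).
  x = 2: rhs = 3, matching y values: none (0 points).
  x = 3: rhs = 15, matching y values: none (0 points).
  x = 4: rhs = 7, matching y values: 8, 11 (2 points).
  x = 5: rhs = 4, matching y values: 2, 17 (2 points).
  x = 6: rhs = 12, matching y values: none (0 points).
  x = 7: rhs = 18, matching y values: none (0 points).
  x = 8: rhs = 9, matching y values: 3, 16 (2 points).
  x = 9: rhs = 10, matching y values: none (0 points).
  x = 10: rhs = 8, matching y values: none (0 points).
  x = 11: rhs = 9, matching y values: 3, 16 (2 points).
  x = 12: rhs = 0, matching y values: 0 (1 points).
  x = 13: rhs = 6, matching y values: 5, 14 (2 points).
  x = 14: rhs = 14, matching y values: none (0 points).
  x = 15: rhs = 11, matching y values: 7, 12 (2 points).
  x = 16: rhs = 3, matching y values: none (0 points).
  x = 17: rhs = 15, matching y values: none (0 points).
  x = 18: rhs = 15, matching y values: none (0 points).
Total affine count: 15.
Full point count |E(F_19)| = 15 + 1 = 16.
Hasse bound: |16 − (19+1)| = |-4| = 4 ≤ 2√19 ≈ 8.7178 ✓.


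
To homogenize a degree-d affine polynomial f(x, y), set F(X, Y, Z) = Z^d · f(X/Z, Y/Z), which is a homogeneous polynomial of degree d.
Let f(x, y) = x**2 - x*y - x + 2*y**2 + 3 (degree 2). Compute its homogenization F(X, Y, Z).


F(X, Y, Z) = X**2 - X*Y - X*Z + 2*Y**2 + 3*Z**2

deg(f) = 2.
Substitute x = X/Z, y = Y/Z into f, then multiply by Z^2.
  monomial 1·x^2·y^0 ↦ 1·X^2·Y^0·Z^0.
  monomial -1·x^1·y^1 ↦ -1·X^1·Y^1·Z^0.
  monomial -1·x^1·y^0 ↦ -1·X^1·Y^0·Z^1.
  monomial 2·x^0·y^2 ↦ 2·X^0·Y^2·Z^0.
  monomial 3·x^0·y^0 ↦ 3·X^0·Y^0·Z^2.
Collecting: F(X, Y, Z) = X**2 - X*Y - X*Z + 2*Y**2 + 3*Z**2.


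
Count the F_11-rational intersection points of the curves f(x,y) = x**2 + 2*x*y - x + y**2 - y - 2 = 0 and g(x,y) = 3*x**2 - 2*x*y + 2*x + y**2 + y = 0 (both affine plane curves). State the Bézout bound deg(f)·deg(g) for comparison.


Common zeros: {(0, 10), (1, 9), (5, 8), (9, 4)}; count = 4; Bézout bound = 4.

deg(f) = 2, deg(g) = 2, so Bézout bound = 4.
Scan x ∈ F_11. For each x, list the y ∈ F_11 with f(x, y) ≡ 0 and those with g(x, y) ≡ 0 (mod 11); the common zeros in that column are the intersection.
  x = 0: f ≡ 0 at y ∈ {2, 10}; g ≡ 0 at y ∈ {0, 10}; common: {10}.
  x = 1: f ≡ 0 at y ∈ {1, 9}; g ≡ 0 at y ∈ {3, 9}; common: {9}.
  x = 2: f ≡ 0 at y ∈ {0, 8}; g ≡ 0 at y ∈ {7}; common: ∅.
  x = 3: f ≡ 0 at y ∈ {7, 10}; g ≡ 0 at y ∈ {0, 5}; common: ∅.
  x = 4: f ≡ 0 at y ∈ {6, 9}; g ≡ 0 at y ∈ {3, 4}; common: ∅.
  x = 5: f ≡ 0 at y ∈ {5, 8}; g ≡ 0 at y ∈ {1, 8}; common: {8}.
  x = 6: f ≡ 0 at y ∈ {4, 7}; g ≡ 0 at y ∈ {1, 10}; common: ∅.
  x = 7: f ≡ 0 at y ∈ {3, 6}; g ≡ 0 at y ∈ {5, 8}; common: ∅.
  x = 8: f ≡ 0 at y ∈ {2, 5}; g ≡ 0 at y ∈ {6, 9}; common: ∅.
  x = 9: f ≡ 0 at y ∈ {1, 4}; g ≡ 0 at y ∈ {2, 4}; common: {4}.
  x = 10: f ≡ 0 at y ∈ {0, 3}; g ≡ 0 at y ∈ {2, 6}; common: ∅.
Collecting: common zeros = {(0, 10), (1, 9), (5, 8), (9, 4)}, so the count is 4.
Comparison with the Bézout bound: 4 ≤ 4 = deg(f)·deg(g), as expected for curves with no common component (the bound is attained).


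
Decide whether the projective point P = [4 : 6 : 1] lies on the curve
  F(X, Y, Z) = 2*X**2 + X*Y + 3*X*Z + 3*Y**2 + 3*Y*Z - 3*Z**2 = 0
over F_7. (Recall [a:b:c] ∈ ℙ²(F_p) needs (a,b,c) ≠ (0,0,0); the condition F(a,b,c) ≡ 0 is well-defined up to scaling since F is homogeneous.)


F(4,6,1) ≡ 2 (mod 7); P is NOT on the curve.

Evaluate F(4, 6, 1) term-by-term (mod 7).
  2*X**2 ↦ 2·16·1·1 = 32
  X*Y ↦ 1·4·6·1 = 24
  3*X*Z ↦ 3·4·1·1 = 12
  3*Y**2 ↦ 3·1·36·1 = 108
  3*Y*Z ↦ 3·1·6·1 = 18
  -3*Z**2 ↦ -3·1·1·1 = -3
Sum: F(4, 6, 1) = (32) + (24) + (12) + (108) + (18) + (-3) = 191.
Reducing mod 7: 191 ≡ 2 (mod 7).
Since F(a, b, c) ≡ 2 ≠ 0 (mod 7), P does NOT lie on the curve.


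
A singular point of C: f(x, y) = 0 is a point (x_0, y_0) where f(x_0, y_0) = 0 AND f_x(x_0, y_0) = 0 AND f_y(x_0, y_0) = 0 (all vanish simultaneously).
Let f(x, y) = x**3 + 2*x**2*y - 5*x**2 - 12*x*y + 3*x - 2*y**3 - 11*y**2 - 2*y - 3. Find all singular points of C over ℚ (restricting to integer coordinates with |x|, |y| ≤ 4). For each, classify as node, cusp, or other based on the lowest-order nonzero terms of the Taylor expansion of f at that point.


Singular points: {(3, -2)}; classification: cusp.

Compute partial derivatives:
  f_x = 3*x**2 + 4*x*y - 10*x - 12*y + 3.
  f_y = 2*x**2 - 12*x - 6*y**2 - 22*y - 2.
Scan x_0 ∈ {−4, ..., 4}. For each x_0, f_y(x_0, y) is a polynomial in y; find its integer roots y ∈ {−4, ..., 4}, then test f_x and f at those candidates.
  x = -4: f_y(-4, y) = -6*y**2 - 22*y + 78; no integer root y with |y| ≤ 4.
  x = -3: f_y(-3, y) = -6*y**2 - 22*y + 52; no integer root y with |y| ≤ 4.
  x = -2: f_y(-2, y) = -6*y**2 - 22*y + 30; no integer root y with |y| ≤ 4.
  x = -1: f_y(-1, y) = -6*y**2 - 22*y + 12; no integer root y with |y| ≤ 4.
  x = 0: f_y(0, y) = -6*y**2 - 22*y - 2; no integer root y with |y| ≤ 4.
  x = 1: f_y(1, y) = -6*y**2 - 22*y - 12; vanishes at y ∈ {-3}. (1, -3): f_x = 20 ≠ 0.
  x = 2: f_y(2, y) = -6*y**2 - 22*y - 18; no integer root y with |y| ≤ 4.
  x = 3: f_y(3, y) = -6*y**2 - 22*y - 20; vanishes at y ∈ {-2}. (3, -2): f_x = 0, f = 0 — SINGULAR.
  x = 4: f_y(4, y) = -6*y**2 - 22*y - 18; no integer root y with |y| ≤ 4.
Only singular point on the grid: (3, -2).
Classify: substitute x = 3 + u, y = -2 + v and expand: f = u**3 + 2*u**2*v - 2*v**3 + v**2.
No constant or linear terms (consistent with a singular point). Quadratic part: v**2. Cubic part: u**3 + 2*u**2*v - 2*v**3.
The quadratic part v**2 is a perfect square, so there is a single (double) tangent line v = 0, i.e. y = -2. Restricting the cubic part to that line (v = 0) leaves u**3 ≠ 0, so f is not divisible by v and the branch is v² ≈ -u**3 to lowest order — this is a cusp.
Classification: cusp.


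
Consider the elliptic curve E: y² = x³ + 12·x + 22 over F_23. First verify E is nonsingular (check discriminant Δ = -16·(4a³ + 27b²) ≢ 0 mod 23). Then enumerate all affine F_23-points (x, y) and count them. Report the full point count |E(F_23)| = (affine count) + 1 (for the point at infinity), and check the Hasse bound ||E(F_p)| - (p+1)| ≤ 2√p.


Affine points = {(1, 9), (1, 14), (2, 10), (2, 13), (3, 4), (3, 19), (5, 0), (7, 9), (7, 14), (8, 3), (8, 20), (9, 10), (9, 13), (11, 6), (11, 17), (12, 10), (12, 13), (13, 11), (13, 12), (14, 6), (14, 17), (15, 9), (15, 14), (16, 3), (16, 20), (19, 5), (19, 18), (21, 6), (21, 17), (22, 3), (22, 20)}; affine count = 31; |E(F_23)| = 32.

Discriminant check: Δ ∝ 4a³ + 27b² = 4·12³ + 27·22² = 4·1728 + 27·484 ≡ 16 (mod 23). Nonzero ⇒ E is nonsingular.
For each x ∈ F_23, compute rhs = x³ + 12·x + 22 mod 23, then count y ∈ F_23 with y² ≡ rhs.
  x = 0: rhs = 22, matching y values: none (0 points).
  x = 1: rhs = 12, matching y values: 9, 14 (2 points).
  x = 2: rhs = 8, matching y values: 10, 13 (2 points).
  x = 3: rhs = 16, matching y values: 4, 19 (2 points).
  x = 4: rhs = 19, matching y values: none (0 points).
  x = 5: rhs = 0, matching y values: 0 (1 points).
  x = 6: rhs = 11, matching y values: none (0 points).
  x = 7: rhs = 12, matching y values: 9, 14 (2 points).
  x = 8: rhs = 9, matching y values: 3, 20 (2 points).
  x = 9: rhs = 8, matching y values: 10, 13 (2 points).
  x = 10: rhs = 15, matching y values: none (0 points).
  x = 11: rhs = 13, matching y values: 6, 17 (2 points).
  x = 12: rhs = 8, matching y values: 10, 13 (2 points).
  x = 13: rhs = 6, matching y values: 11, 12 (2 points).
  x = 14: rhs = 13, matching y values: 6, 17 (2 points).
  x = 15: rhs = 12, matching y values: 9, 14 (2 points).
  x = 16: rhs = 9, matching y values: 3, 20 (2 points).
  x = 17: rhs = 10, matching y values: none (0 points).
  x = 18: rhs = 21, matching y values: none (0 points).
  x = 19: rhs = 2, matching y values: 5, 18 (2 points).
  x = 20: rhs = 5, matching y values: none (0 points).
  x = 21: rhs = 13, matching y values: 6, 17 (2 points).
  x = 22: rhs = 9, matching y values: 3, 20 (2 points).
Total affine count: 31.
Full point count |E(F_23)| = 31 + 1 = 32.
Hasse bound: |32 − (23+1)| = |8| = 8 ≤ 2√23 ≈ 9.5917 ✓.


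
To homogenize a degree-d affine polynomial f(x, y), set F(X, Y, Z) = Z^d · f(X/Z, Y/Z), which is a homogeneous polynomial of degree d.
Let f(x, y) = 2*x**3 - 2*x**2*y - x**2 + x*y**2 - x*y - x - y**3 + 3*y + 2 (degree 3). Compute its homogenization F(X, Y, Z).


F(X, Y, Z) = 2*X**3 - 2*X**2*Y - X**2*Z + X*Y**2 - X*Y*Z - X*Z**2 - Y**3 + 3*Y*Z**2 + 2*Z**3

deg(f) = 3.
Substitute x = X/Z, y = Y/Z into f, then multiply by Z^3.
  monomial 2·x^3·y^0 ↦ 2·X^3·Y^0·Z^0.
  monomial -2·x^2·y^1 ↦ -2·X^2·Y^1·Z^0.
  monomial -1·x^2·y^0 ↦ -1·X^2·Y^0·Z^1.
  monomial 1·x^1·y^2 ↦ 1·X^1·Y^2·Z^0.
  monomial -1·x^1·y^1 ↦ -1·X^1·Y^1·Z^1.
  monomial -1·x^1·y^0 ↦ -1·X^1·Y^0·Z^2.
  monomial -1·x^0·y^3 ↦ -1·X^0·Y^3·Z^0.
  monomial 3·x^0·y^1 ↦ 3·X^0·Y^1·Z^2.
  monomial 2·x^0·y^0 ↦ 2·X^0·Y^0·Z^3.
Collecting: F(X, Y, Z) = 2*X**3 - 2*X**2*Y - X**2*Z + X*Y**2 - X*Y*Z - X*Z**2 - Y**3 + 3*Y*Z**2 + 2*Z**3.


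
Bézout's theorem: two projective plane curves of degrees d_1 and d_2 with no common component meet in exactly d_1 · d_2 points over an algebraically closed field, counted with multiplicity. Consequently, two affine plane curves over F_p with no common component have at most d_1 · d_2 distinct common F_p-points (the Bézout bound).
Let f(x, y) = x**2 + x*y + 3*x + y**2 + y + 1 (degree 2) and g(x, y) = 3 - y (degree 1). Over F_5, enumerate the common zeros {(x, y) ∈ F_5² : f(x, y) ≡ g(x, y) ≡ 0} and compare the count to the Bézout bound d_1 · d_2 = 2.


Common zeros: {(1, 3), (3, 3)}; count = 2; Bézout bound = 2.

deg(f) = 2, deg(g) = 1, so Bézout bound = 2.
Scan x ∈ F_5. For each x, list the y ∈ F_5 with f(x, y) ≡ 0 and those with g(x, y) ≡ 0 (mod 5); the common zeros in that column are the intersection.
  x = 0: f ≡ 0 at y ∈ ∅; g ≡ 0 at y ∈ {3}; common: ∅.
  x = 1: f ≡ 0 at y ∈ {0, 3}; g ≡ 0 at y ∈ {3}; common: {3}.
  x = 2: f ≡ 0 at y ∈ {1}; g ≡ 0 at y ∈ {3}; common: ∅.
  x = 3: f ≡ 0 at y ∈ {3}; g ≡ 0 at y ∈ {3}; common: {3}.
  x = 4: f ≡ 0 at y ∈ {1, 4}; g ≡ 0 at y ∈ {3}; common: ∅.
Collecting: common zeros = {(1, 3), (3, 3)}, so the count is 2.
Comparison with the Bézout bound: 2 ≤ 2 = deg(f)·deg(g), as expected for curves with no common component (the bound is attained).


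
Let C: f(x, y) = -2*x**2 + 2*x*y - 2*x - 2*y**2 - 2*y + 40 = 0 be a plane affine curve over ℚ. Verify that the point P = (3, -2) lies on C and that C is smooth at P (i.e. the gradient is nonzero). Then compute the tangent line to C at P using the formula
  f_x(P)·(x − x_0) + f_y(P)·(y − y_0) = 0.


Tangent line at P: -18*x + 12*y + 78 = 0.

Step 1: f(3, -2) = 0, so P lies on C.
Step 2: partial derivatives
  f_x(x, y) = -4*x + 2*y - 2, f_y(x, y) = 2*x - 4*y - 2.
  f_x(P) = -18, f_y(P) = 12 (gradient nonzero, so P is smooth).
Step 3: tangent line at P: -18·(x − 3) + 12·(y − -2) = 0.
Expanding: -18*x + 12*y + 78 = 0.


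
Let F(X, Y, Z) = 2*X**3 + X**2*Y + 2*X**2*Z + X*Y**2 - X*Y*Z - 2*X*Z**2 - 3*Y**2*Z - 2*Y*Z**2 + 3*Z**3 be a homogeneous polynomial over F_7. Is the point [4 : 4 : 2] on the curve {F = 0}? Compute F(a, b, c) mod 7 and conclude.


F(4,4,2) ≡ 5 (mod 7); P is NOT on the curve.

Evaluate F(4, 4, 2) term-by-term (mod 7).
  2*X**3 ↦ 2·64·1·1 = 128
  X**2*Y ↦ 1·16·4·1 = 64
  2*X**2*Z ↦ 2·16·1·2 = 64
  X*Y**2 ↦ 1·4·16·1 = 64
  -X*Y*Z ↦ -1·4·4·2 = -32
  -2*X*Z**2 ↦ -2·4·1·4 = -32
  -3*Y**2*Z ↦ -3·1·16·2 = -96
  -2*Y*Z**2 ↦ -2·1·4·4 = -32
  3*Z**3 ↦ 3·1·1·8 = 24
Sum: F(4, 4, 2) = (128) + (64) + (64) + (64) + (-32) + (-32) + (-96) + (-32) + (24) = 152.
Reducing mod 7: 152 ≡ 5 (mod 7).
Since F(a, b, c) ≡ 5 ≠ 0 (mod 7), P does NOT lie on the curve.


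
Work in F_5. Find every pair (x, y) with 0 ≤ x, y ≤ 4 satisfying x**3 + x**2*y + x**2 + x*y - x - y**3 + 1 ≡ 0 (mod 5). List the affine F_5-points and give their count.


Affine F_5-points: {(0, 1), (2, 2), (3, 1), (3, 2), (4, 3)}; count = 5.

For each of the 25 pairs (x, y) ∈ F_5², evaluate f(x, y) mod 5. Record the zeros.
  x = 0: [0↦1, 1↦0, 2↦3, 3↦4, 4↦2]  zeros at y ∈ {1}
  x = 1: [0↦2, 1↦3, 2↦3, 3↦1, 4↦1]  zeros at y ∈ ∅
  x = 2: [0↦1, 1↦1, 2↦0, 3↦2, 4↦1]  zeros at y ∈ {2}
  x = 3: [0↦4, 1↦0, 2↦0, 3↦3, 4↦3]  zeros at y ∈ {1, 2}
  x = 4: [0↦2, 1↦1, 2↦4, 3↦0, 4↦3]  zeros at y ∈ {3}
Collecting zeros: affine points = {(0, 1), (2, 2), (3, 1), (3, 2), (4, 3)}.
Total count |C(F_5)_aff| = 5.


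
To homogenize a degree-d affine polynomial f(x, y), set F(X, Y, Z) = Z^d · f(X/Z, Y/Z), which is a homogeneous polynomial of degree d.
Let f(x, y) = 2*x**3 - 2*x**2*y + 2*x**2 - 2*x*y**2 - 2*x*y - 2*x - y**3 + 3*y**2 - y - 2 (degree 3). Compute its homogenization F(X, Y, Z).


F(X, Y, Z) = 2*X**3 - 2*X**2*Y + 2*X**2*Z - 2*X*Y**2 - 2*X*Y*Z - 2*X*Z**2 - Y**3 + 3*Y**2*Z - Y*Z**2 - 2*Z**3

deg(f) = 3.
Substitute x = X/Z, y = Y/Z into f, then multiply by Z^3.
  monomial 2·x^3·y^0 ↦ 2·X^3·Y^0·Z^0.
  monomial -2·x^2·y^1 ↦ -2·X^2·Y^1·Z^0.
  monomial 2·x^2·y^0 ↦ 2·X^2·Y^0·Z^1.
  monomial -2·x^1·y^2 ↦ -2·X^1·Y^2·Z^0.
  monomial -2·x^1·y^1 ↦ -2·X^1·Y^1·Z^1.
  monomial -2·x^1·y^0 ↦ -2·X^1·Y^0·Z^2.
  monomial -1·x^0·y^3 ↦ -1·X^0·Y^3·Z^0.
  monomial 3·x^0·y^2 ↦ 3·X^0·Y^2·Z^1.
  monomial -1·x^0·y^1 ↦ -1·X^0·Y^1·Z^2.
  monomial -2·x^0·y^0 ↦ -2·X^0·Y^0·Z^3.
Collecting: F(X, Y, Z) = 2*X**3 - 2*X**2*Y + 2*X**2*Z - 2*X*Y**2 - 2*X*Y*Z - 2*X*Z**2 - Y**3 + 3*Y**2*Z - Y*Z**2 - 2*Z**3.


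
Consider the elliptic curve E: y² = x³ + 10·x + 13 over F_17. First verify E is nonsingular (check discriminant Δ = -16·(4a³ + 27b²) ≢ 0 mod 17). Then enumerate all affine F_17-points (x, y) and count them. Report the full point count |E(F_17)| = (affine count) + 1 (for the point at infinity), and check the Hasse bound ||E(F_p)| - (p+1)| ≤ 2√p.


Affine points = {(0, 8), (0, 9), (3, 6), (3, 11), (4, 7), (4, 10), (5, 1), (5, 16), (6, 0), (7, 1), (7, 16), (9, 4), (9, 13), (10, 5), (10, 12), (11, 3), (11, 14), (12, 5), (12, 12), (15, 6), (15, 11), (16, 6), (16, 11)}; affine count = 23; |E(F_17)| = 24.

Discriminant check: Δ ∝ 4a³ + 27b² = 4·10³ + 27·13² = 4·1000 + 27·169 ≡ 12 (mod 17). Nonzero ⇒ E is nonsingular.
For each x ∈ F_17, compute rhs = x³ + 10·x + 13 mod 17, then count y ∈ F_17 with y² ≡ rhs.
  x = 0: rhs = 13, matching y values: 8, 9 (2 points).
  x = 1: rhs = 7, matching y values: none (0 points).
  x = 2: rhs = 7, matching y values: none (0 points).
  x = 3: rhs = 2, matching y values: 6, 11 (2 points).
  x = 4: rhs = 15, matching y values: 7, 10 (2 points).
  x = 5: rhs = 1, matching y values: 1, 16 (2 points).
  x = 6: rhs = 0, matching y values: 0 (1 points).
  x = 7: rhs = 1, matching y values: 1, 16 (2 points).
  x = 8: rhs = 10, matching y values: none (0 points).
  x = 9: rhs = 16, matching y values: 4, 13 (2 points).
  x = 10: rhs = 8, matching y values: 5, 12 (2 points).
  x = 11: rhs = 9, matching y values: 3, 14 (2 points).
  x = 12: rhs = 8, matching y values: 5, 12 (2 points).
  x = 13: rhs = 11, matching y values: none (0 points).
  x = 14: rhs = 7, matching y values: none (0 points).
  x = 15: rhs = 2, matching y values: 6, 11 (2 points).
  x = 16: rhs = 2, matching y values: 6, 11 (2 points).
Total affine count: 23.
Full point count |E(F_17)| = 23 + 1 = 24.
Hasse bound: |24 − (17+1)| = |6| = 6 ≤ 2√17 ≈ 8.2462 ✓.


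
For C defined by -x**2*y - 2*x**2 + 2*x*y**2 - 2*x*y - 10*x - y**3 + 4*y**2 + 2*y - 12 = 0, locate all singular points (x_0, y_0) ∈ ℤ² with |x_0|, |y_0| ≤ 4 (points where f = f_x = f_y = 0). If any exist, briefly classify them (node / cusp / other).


Singular points: {(-3, -1)}; classification: node.

Compute partial derivatives:
  f_x = -2*x*y - 4*x + 2*y**2 - 2*y - 10.
  f_y = -x**2 + 4*x*y - 2*x - 3*y**2 + 8*y + 2.
Scan x_0 ∈ {−4, ..., 4}. For each x_0, f_y(x_0, y) is a polynomial in y; find its integer roots y ∈ {−4, ..., 4}, then test f_x and f at those candidates.
  x = -4: f_y(-4, y) = -3*y**2 - 8*y - 6; no integer root y with |y| ≤ 4.
  x = -3: f_y(-3, y) = -3*y**2 - 4*y - 1; vanishes at y ∈ {-1}. (-3, -1): f_x = 0, f = 0 — SINGULAR.
  x = -2: f_y(-2, y) = 2 - 3*y**2; no integer root y with |y| ≤ 4.
  x = -1: f_y(-1, y) = -3*y**2 + 4*y + 3; no integer root y with |y| ≤ 4.
  x = 0: f_y(0, y) = -3*y**2 + 8*y + 2; no integer root y with |y| ≤ 4.
  x = 1: f_y(1, y) = -3*y**2 + 12*y - 1; no integer root y with |y| ≤ 4.
  x = 2: f_y(2, y) = -3*y**2 + 16*y - 6; no integer root y with |y| ≤ 4.
  x = 3: f_y(3, y) = -3*y**2 + 20*y - 13; no integer root y with |y| ≤ 4.
  x = 4: f_y(4, y) = -3*y**2 + 24*y - 22; no integer root y with |y| ≤ 4.
Only singular point on the grid: (-3, -1).
Classify: substitute x = -3 + u, y = -1 + v and expand: f = -u**2*v - u**2 + 2*u*v**2 - v**3 + v**2.
No constant or linear terms (consistent with a singular point). Quadratic part: -u**2 + v**2. Cubic part: -u**2*v + 2*u*v**2 - v**3.
The quadratic part v**2 - u**2 = (v − u)(v + u) splits into two distinct linear factors, so there are two distinct tangent lines y − -1 = ±(x − -3) — this is a node (ordinary double point).
Classification: node.


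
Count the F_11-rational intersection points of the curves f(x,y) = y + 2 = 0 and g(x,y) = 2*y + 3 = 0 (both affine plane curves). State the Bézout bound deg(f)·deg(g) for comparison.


Common zeros: ∅; count = 0; Bézout bound = 1.

deg(f) = 1, deg(g) = 1, so Bézout bound = 1.
Scan x ∈ F_11. For each x, list the y ∈ F_11 with f(x, y) ≡ 0 and those with g(x, y) ≡ 0 (mod 11); the common zeros in that column are the intersection.
  x = 0: f ≡ 0 at y ∈ {9}; g ≡ 0 at y ∈ {4}; common: ∅.
  x = 1: f ≡ 0 at y ∈ {9}; g ≡ 0 at y ∈ {4}; common: ∅.
  x = 2: f ≡ 0 at y ∈ {9}; g ≡ 0 at y ∈ {4}; common: ∅.
  x = 3: f ≡ 0 at y ∈ {9}; g ≡ 0 at y ∈ {4}; common: ∅.
  x = 4: f ≡ 0 at y ∈ {9}; g ≡ 0 at y ∈ {4}; common: ∅.
  x = 5: f ≡ 0 at y ∈ {9}; g ≡ 0 at y ∈ {4}; common: ∅.
  x = 6: f ≡ 0 at y ∈ {9}; g ≡ 0 at y ∈ {4}; common: ∅.
  x = 7: f ≡ 0 at y ∈ {9}; g ≡ 0 at y ∈ {4}; common: ∅.
  x = 8: f ≡ 0 at y ∈ {9}; g ≡ 0 at y ∈ {4}; common: ∅.
  x = 9: f ≡ 0 at y ∈ {9}; g ≡ 0 at y ∈ {4}; common: ∅.
  x = 10: f ≡ 0 at y ∈ {9}; g ≡ 0 at y ∈ {4}; common: ∅.
Collecting: common zeros = ∅, so the count is 0.
Comparison with the Bézout bound: 0 ≤ 1 = deg(f)·deg(g), as expected for curves with no common component (the affine F_11-count falls short of the bound because intersections may lie at infinity, over extension fields, or carry multiplicity).
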